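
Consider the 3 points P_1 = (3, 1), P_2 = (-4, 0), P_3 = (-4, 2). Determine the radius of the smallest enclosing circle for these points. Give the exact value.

Side lengths²: P_1P_2² = 50, P_1P_3² = 50, P_2P_3² = 4.
Since P_1P_3² = 50 < 50 + 4 = 54, the triangle is acute, so the smallest enclosing circle is the circumcircle.
Circumcentre = (-4/7, 1), r² = 625/49.
r = √(625/49) = 25/7.

25/7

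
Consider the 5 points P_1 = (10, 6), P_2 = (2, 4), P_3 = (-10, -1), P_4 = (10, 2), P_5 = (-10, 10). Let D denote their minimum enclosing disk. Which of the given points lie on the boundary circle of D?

A smallest enclosing disk is always determined by at most three of the input points on its boundary.
The minimum enclosing circle is determined by three boundary points: P_3, P_4, P_5.
Their circumcentre is (-0.6, 4.5) with r² = 118.61.
The farthest remaining point P_1 is at distance² 114.61 ≤ 118.61.
The points at distance exactly r from the centre are P_3, P_4, P_5 — 3 points.

P_3, P_4, P_5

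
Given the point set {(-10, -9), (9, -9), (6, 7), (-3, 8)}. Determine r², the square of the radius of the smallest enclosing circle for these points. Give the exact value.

132.5

By Welzl's lemma the MEC is supported by two points (diametrically opposite) or three points (on a circumcircle).
The minimum enclosing circle is determined by three boundary points: (-10, -9), (9, -9), (6, 7).
Their circumcentre is (-0.5, -2.5) with r² = 132.5.
The farthest remaining point (-3, 8) is at distance² 116.5 ≤ 132.5.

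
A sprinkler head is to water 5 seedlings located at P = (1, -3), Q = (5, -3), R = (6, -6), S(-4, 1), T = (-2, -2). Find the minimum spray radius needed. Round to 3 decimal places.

By Welzl's lemma the MEC is supported by two points (diametrically opposite) or three points (on a circumcircle).
The farthest pair is R–S with squared distance 149. The circle on this segment as diameter has centre (1, -2.5) and r² = 149/4 = 37.25.
Check P: distance² to centre = 0.25 ≤ 37.25, so it lies inside.
All remaining points lie in this disk, and no smaller disk contains both endpoints, so this is the minimum enclosing circle.
r = √(37.25) ≈ 6.103.

6.103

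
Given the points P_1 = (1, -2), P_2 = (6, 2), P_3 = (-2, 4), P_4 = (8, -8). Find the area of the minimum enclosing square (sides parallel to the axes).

The bounding box has width 10 and height 12.
An axis-aligned square enclosing the set must have side ≥ max(width, height).
So the minimum side is max(10, 12) = 12.
Area = 12² = 144.

144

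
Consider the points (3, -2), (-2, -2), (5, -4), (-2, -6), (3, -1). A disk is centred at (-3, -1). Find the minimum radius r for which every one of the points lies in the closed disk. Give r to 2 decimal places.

8.54

The required radius is the distance from (-3, -1) to the farthest point.
Squared distances: 37, 2, 73, 26, 36.
Maximum is 73, attained at (5, -4).
r = √73 ≈ 8.54.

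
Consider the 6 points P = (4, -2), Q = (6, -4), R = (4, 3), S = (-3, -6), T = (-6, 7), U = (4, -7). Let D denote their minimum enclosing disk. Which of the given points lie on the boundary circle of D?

T, U

By Welzl's lemma the MEC is supported by two points (diametrically opposite) or three points (on a circumcircle).
The farthest pair is T–U with squared distance 296. The circle on this segment as diameter has centre (-1, 0) and r² = 296/4 = 74.
Check P: distance² to centre = 29 ≤ 74, so it lies inside.
All remaining points lie in this disk, and no smaller disk contains both endpoints, so this is the minimum enclosing circle.
The points at distance exactly r from the centre are T, U — 2 points.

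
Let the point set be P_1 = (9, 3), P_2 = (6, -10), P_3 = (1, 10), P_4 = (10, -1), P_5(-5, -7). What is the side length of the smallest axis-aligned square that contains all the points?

20

The bounding box has width 15 and height 20.
An axis-aligned square enclosing the set must have side ≥ max(width, height).
So the minimum side is max(15, 20) = 20.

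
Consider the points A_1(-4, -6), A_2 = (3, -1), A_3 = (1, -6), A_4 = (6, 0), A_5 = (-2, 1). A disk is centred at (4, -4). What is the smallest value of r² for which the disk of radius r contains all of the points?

68

The required radius is the distance from (4, -4) to the farthest point.
Squared distances: 68, 10, 13, 20, 61.
Maximum is 68, attained at A_1.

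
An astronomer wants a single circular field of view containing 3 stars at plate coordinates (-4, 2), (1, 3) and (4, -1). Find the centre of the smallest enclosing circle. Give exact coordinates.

(0, 0.5)

Call the three points A, B, C in the order given.
Side lengths²: AB² = 26, AC² = 73, BC² = 25.
Since AC² = 73 ≥ 26 + 25 = 51, the angle opposite AC is not acute, so the smallest enclosing circle has AC as diameter.
Centre = midpoint of AC = (0, 0.5), r² = 73/4 = 18.25.
Centre = (0, 0.5).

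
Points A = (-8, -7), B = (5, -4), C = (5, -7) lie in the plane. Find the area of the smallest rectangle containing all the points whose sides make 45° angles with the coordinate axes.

104

In coordinates u = x + y, v = x − y the rectangle is axis-aligned; the map (x,y)→(u,v) scales areas by 2.
u-values: -15, 1, -2; range = 1 − (-15) = 16.
v-values: -1, 9, 12; range = 12 − (-1) = 13.
Area = (16 × 13) / 2 = 104.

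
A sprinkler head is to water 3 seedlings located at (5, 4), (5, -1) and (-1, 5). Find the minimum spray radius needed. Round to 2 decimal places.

Call the three points A, B, C in the order given.
Side lengths²: AB² = 25, AC² = 37, BC² = 72.
Since BC² = 72 ≥ 37 + 25 = 62, the angle opposite BC is not acute, so the smallest enclosing circle has BC as diameter.
Centre = midpoint of BC = (2, 2), r² = 72/4 = 18.
r = √18 ≈ 4.24.

4.24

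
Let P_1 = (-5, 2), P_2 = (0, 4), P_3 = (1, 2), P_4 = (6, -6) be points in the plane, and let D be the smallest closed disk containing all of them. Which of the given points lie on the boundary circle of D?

By Welzl's lemma the MEC is supported by two points (diametrically opposite) or three points (on a circumcircle).
The farthest pair is P_1–P_4 with squared distance 185. The circle on this segment as diameter has centre (0.5, -2) and r² = 185/4 = 46.25.
Check P_2: distance² to centre = 36.25 ≤ 46.25, so it lies inside.
All remaining points lie in this disk, and no smaller disk contains both endpoints, so this is the minimum enclosing circle.
The points at distance exactly r from the centre are P_1, P_4 — 2 points.

P_1, P_4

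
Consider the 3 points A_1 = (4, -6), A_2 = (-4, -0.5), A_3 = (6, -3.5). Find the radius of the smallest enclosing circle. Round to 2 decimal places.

5.22

Side lengths²: A_1A_2² = 94.25, A_1A_3² = 10.25, A_2A_3² = 109.
Since A_2A_3² = 109 ≥ 94.25 + 10.25 = 104.5, the angle opposite A_2A_3 is not acute, so the smallest enclosing circle has A_2A_3 as diameter.
Centre = midpoint of A_2A_3 = (1, -2), r² = 109/4 = 27.25.
r = √(27.25) ≈ 5.22.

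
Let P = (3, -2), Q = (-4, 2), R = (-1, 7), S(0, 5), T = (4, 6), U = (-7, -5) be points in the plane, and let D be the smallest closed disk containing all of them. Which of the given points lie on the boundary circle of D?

The farthest pair is T–U with squared distance 242. The circle on this segment as diameter has centre (-1.5, 0.5) and r² = 242/4 = 60.5.
Check P: distance² to centre = 26.5 ≤ 60.5, so it lies inside.
All remaining points lie in this disk, and no smaller disk contains both endpoints, so this is the minimum enclosing circle.
The points at distance exactly r from the centre are T, U — 2 points.

T, U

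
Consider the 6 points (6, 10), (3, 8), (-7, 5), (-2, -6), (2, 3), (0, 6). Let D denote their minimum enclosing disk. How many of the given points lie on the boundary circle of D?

By Welzl's lemma the MEC is supported by two points (diametrically opposite) or three points (on a circumcircle).
The minimum enclosing circle is determined by three boundary points: (6, 10), (-7, 5), (-2, -6).
Their circumcentre is (32/21, 47/21) with r² = 35405/441.
The farthest remaining point (3, 8) is at distance² 15602/441 ≤ 35405/441.
The points at distance exactly r from the centre are (6, 10), (-7, 5), (-2, -6) — 3 points.

3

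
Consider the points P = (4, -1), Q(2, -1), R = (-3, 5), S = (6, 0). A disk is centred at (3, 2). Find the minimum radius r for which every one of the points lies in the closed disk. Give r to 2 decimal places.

6.71

The required radius is the distance from (3, 2) to the farthest point.
Squared distances: 10, 10, 45, 13.
Maximum is 45, attained at R.
r = √45 ≈ 6.71.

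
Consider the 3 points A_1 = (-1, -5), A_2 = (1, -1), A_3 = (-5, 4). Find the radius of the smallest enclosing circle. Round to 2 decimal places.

Side lengths²: A_1A_2² = 20, A_1A_3² = 97, A_2A_3² = 61.
Since A_1A_3² = 97 ≥ 61 + 20 = 81, the angle opposite A_1A_3 is not acute, so the smallest enclosing circle has A_1A_3 as diameter.
Centre = midpoint of A_1A_3 = (-3, -0.5), r² = 97/4 = 24.25.
r = √(24.25) ≈ 4.92.

4.92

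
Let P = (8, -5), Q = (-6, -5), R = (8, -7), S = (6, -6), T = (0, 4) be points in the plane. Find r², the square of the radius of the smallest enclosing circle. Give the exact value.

The minimum enclosing circle of a finite set is fixed by two of the points (as a diameter) or three (as a circumcircle).
The minimum enclosing circle is determined by three boundary points: Q, R, T.
Their circumcentre is (63/46, -157/46) with r² = 60125/1058.
The farthest remaining point P is at distance² 49177/1058 ≤ 60125/1058.

60125/1058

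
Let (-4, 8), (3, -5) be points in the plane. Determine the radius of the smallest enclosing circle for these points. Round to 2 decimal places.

7.38

The smallest circle enclosing two points has them as diameter endpoints.
Centre = midpoint = (-0.5, 1.5); r² = |(-4, 8)−(3, -5)|²/4 = 218/4 = 54.5.
r = √(54.5) ≈ 7.38.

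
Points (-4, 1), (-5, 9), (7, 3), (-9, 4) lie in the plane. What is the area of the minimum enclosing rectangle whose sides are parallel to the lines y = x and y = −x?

In coordinates u = x + y, v = x − y the rectangle is axis-aligned; the map (x,y)→(u,v) scales areas by 2.
u-values: -3, 4, 10, -5; range = 10 − (-5) = 15.
v-values: -5, -14, 4, -13; range = 4 − (-14) = 18.
Area = (15 × 18) / 2 = 135.

135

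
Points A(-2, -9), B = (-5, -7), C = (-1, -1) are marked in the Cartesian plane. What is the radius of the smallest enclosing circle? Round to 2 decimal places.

Side lengths²: AB² = 13, AC² = 65, BC² = 52.
Since AC² = 65 ≥ 52 + 13 = 65, the angle opposite AC is not acute, so the smallest enclosing circle has AC as diameter.
Centre = midpoint of AC = (-1.5, -5), r² = 65/4 = 16.25.
r = √(16.25) ≈ 4.03.

4.03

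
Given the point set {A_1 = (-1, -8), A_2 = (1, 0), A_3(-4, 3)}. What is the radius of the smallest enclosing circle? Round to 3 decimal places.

5.701

Side lengths²: A_1A_2² = 68, A_1A_3² = 130, A_2A_3² = 34.
Since A_1A_3² = 130 ≥ 68 + 34 = 102, the angle opposite A_1A_3 is not acute, so the smallest enclosing circle has A_1A_3 as diameter.
Centre = midpoint of A_1A_3 = (-2.5, -2.5), r² = 130/4 = 32.5.
r = √(32.5) ≈ 5.701.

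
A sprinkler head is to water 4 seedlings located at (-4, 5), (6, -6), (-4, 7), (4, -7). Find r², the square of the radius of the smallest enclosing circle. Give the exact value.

The minimum enclosing circle of a finite set is fixed by two of the points (as a diameter) or three (as a circumcircle).
The farthest pair is (6, -6)–(-4, 7) with squared distance 269. The circle on this segment as diameter has centre (1, 0.5) and r² = 269/4 = 67.25.
Check (-4, 5): distance² to centre = 45.25 ≤ 67.25, so it lies inside.
All remaining points lie in this disk, and no smaller disk contains both endpoints, so this is the minimum enclosing circle.

67.25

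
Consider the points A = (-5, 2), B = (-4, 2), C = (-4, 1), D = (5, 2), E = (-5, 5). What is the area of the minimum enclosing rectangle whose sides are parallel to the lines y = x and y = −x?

65

In coordinates u = x + y, v = x − y the rectangle is axis-aligned; the map (x,y)→(u,v) scales areas by 2.
u-values: -3, -2, -3, 7, 0; range = 7 − (-3) = 10.
v-values: -7, -6, -5, 3, -10; range = 3 − (-10) = 13.
Area = (10 × 13) / 2 = 65.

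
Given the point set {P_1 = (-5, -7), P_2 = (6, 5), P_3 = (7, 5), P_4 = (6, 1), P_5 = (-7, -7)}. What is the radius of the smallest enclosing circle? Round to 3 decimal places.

The farthest pair is P_3–P_5 with squared distance 340. The circle on this segment as diameter has centre (0, -1) and r² = 340/4 = 85.
Check P_1: distance² to centre = 61 ≤ 85, so it lies inside.
All remaining points lie in this disk, and no smaller disk contains both endpoints, so this is the minimum enclosing circle.
r = √85 ≈ 9.220.

9.220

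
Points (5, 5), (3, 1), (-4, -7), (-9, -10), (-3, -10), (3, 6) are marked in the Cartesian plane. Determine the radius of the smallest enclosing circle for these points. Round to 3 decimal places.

By Welzl's lemma the MEC is supported by two points (diametrically opposite) or three points (on a circumcircle).
The farthest pair is (5, 5)–(-9, -10) with squared distance 421. The circle on this segment as diameter has centre (-2, -2.5) and r² = 421/4 = 105.25.
Check (3, 1): distance² to centre = 37.25 ≤ 105.25, so it lies inside.
All remaining points lie in this disk, and no smaller disk contains both endpoints, so this is the minimum enclosing circle.
r = √(105.25) ≈ 10.259.

10.259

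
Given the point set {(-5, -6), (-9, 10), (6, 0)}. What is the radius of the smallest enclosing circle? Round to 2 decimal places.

Call the three points A, B, C in the order given.
Side lengths²: AB² = 272, AC² = 157, BC² = 325.
Since BC² = 325 < 272 + 157 = 429, the triangle is acute, so the smallest enclosing circle is the circumcircle.
Circumcentre = (-2.8, 3.05), r² = 86.7425.
r = √(86.7425) ≈ 9.31.

9.31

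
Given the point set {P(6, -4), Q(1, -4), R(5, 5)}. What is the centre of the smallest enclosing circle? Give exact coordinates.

Side lengths²: PQ² = 25, PR² = 82, QR² = 97.
Since QR² = 97 < 82 + 25 = 107, the triangle is acute, so the smallest enclosing circle is the circumcircle.
Circumcentre = (3.5, 5/18), r² = 3977/162.
Centre = (3.5, 5/18).

(3.5, 5/18)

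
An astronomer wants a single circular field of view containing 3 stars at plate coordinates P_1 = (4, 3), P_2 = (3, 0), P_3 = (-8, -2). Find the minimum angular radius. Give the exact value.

Side lengths²: P_1P_2² = 10, P_1P_3² = 169, P_2P_3² = 125.
Since P_1P_3² = 169 ≥ 125 + 10 = 135, the angle opposite P_1P_3 is not acute, so the smallest enclosing circle has P_1P_3 as diameter.
Centre = midpoint of P_1P_3 = (-2, 0.5), r² = 169/4 = 42.25.
r = √(42.25) = 6.5.

6.5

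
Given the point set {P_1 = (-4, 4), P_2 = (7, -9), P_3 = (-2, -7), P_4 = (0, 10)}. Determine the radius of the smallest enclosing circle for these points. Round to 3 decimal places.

The minimum enclosing circle of a finite set is fixed by two of the points (as a diameter) or three (as a circumcircle).
The farthest pair is P_2–P_4 with squared distance 410. The circle on this segment as diameter has centre (3.5, 0.5) and r² = 410/4 = 102.5.
Check P_1: distance² to centre = 68.5 ≤ 102.5, so it lies inside.
All remaining points lie in this disk, and no smaller disk contains both endpoints, so this is the minimum enclosing circle.
r = √(102.5) ≈ 10.124.

10.124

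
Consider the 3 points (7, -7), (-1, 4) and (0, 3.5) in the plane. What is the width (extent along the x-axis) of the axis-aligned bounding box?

max x = 7, min x = -1, so width = 8.

8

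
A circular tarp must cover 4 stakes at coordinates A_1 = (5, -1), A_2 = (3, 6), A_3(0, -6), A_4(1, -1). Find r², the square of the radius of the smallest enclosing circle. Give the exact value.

38.25

The farthest pair is A_2–A_3 with squared distance 153. The circle on this segment as diameter has centre (1.5, 0) and r² = 153/4 = 38.25.
Check A_1: distance² to centre = 13.25 ≤ 38.25, so it lies inside.
All remaining points lie in this disk, and no smaller disk contains both endpoints, so this is the minimum enclosing circle.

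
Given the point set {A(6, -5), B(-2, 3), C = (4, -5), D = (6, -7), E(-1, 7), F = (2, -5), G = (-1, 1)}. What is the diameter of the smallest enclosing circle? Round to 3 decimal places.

The farthest pair is D–E with squared distance 245. The circle on this segment as diameter has centre (2.5, 0) and r² = 245/4 = 61.25.
Check A: distance² to centre = 37.25 ≤ 61.25, so it lies inside.
All remaining points lie in this disk, and no smaller disk contains both endpoints, so this is the minimum enclosing circle.
Diameter = 2r = 2√(61.25) ≈ 15.652.

15.652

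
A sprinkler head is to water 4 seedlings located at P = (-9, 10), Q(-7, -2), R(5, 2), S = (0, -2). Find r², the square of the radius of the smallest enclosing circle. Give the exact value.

The minimum enclosing circle of a finite set is fixed by two of the points (as a diameter) or three (as a circumcircle).
The minimum enclosing circle is determined by three boundary points: P, Q, R.
Their circumcentre is (-50/19, 93/19) with r² = 24050/361.
The farthest remaining point S is at distance² 19661/361 ≤ 24050/361.

24050/361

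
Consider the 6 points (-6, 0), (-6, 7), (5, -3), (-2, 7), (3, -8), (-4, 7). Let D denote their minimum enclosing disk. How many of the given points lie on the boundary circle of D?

The minimum enclosing circle of a finite set is fixed by two of the points (as a diameter) or three (as a circumcircle).
The farthest pair is (-6, 7)–(3, -8) with squared distance 306. The circle on this segment as diameter has centre (-1.5, -0.5) and r² = 306/4 = 76.5.
Check (-6, 0): distance² to centre = 20.5 ≤ 76.5, so it lies inside.
All remaining points lie in this disk, and no smaller disk contains both endpoints, so this is the minimum enclosing circle.
The points at distance exactly r from the centre are (-6, 7), (3, -8) — 2 points.

2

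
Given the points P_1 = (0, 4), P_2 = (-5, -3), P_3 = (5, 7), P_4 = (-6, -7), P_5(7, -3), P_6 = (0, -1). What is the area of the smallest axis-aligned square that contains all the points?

The bounding box has width 13 and height 14.
An axis-aligned square enclosing the set must have side ≥ max(width, height).
So the minimum side is max(13, 14) = 14.
Area = 14² = 196.

196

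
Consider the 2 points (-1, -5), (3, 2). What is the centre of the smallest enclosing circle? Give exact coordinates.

(1, -1.5)

The smallest circle enclosing two points has them as diameter endpoints.
Centre = midpoint = (1, -1.5); r² = |(-1, -5)−(3, 2)|²/4 = 65/4 = 16.25.
Centre = (1, -1.5).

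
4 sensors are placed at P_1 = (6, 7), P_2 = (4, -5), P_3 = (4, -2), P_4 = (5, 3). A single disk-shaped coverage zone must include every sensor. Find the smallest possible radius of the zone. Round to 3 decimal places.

6.083

The minimum enclosing circle of a finite set is fixed by two of the points (as a diameter) or three (as a circumcircle).
The farthest pair is P_1–P_2 with squared distance 148. The circle on this segment as diameter has centre (5, 1) and r² = 148/4 = 37.
Check P_3: distance² to centre = 10 ≤ 37, so it lies inside.
All remaining points lie in this disk, and no smaller disk contains both endpoints, so this is the minimum enclosing circle.
r = √37 ≈ 6.083.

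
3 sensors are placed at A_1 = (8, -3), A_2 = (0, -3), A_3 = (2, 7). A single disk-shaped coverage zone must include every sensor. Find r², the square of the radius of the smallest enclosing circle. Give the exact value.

Side lengths²: A_1A_2² = 64, A_1A_3² = 136, A_2A_3² = 104.
Since A_1A_3² = 136 < 104 + 64 = 168, the triangle is acute, so the smallest enclosing circle is the circumcircle.
Circumcentre = (4, 1.4), r² = 35.36.

35.36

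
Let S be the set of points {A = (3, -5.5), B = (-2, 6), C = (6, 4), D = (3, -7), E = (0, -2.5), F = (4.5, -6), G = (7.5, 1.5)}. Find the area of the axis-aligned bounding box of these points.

123.5

x ranges over [-2, 7.5], width 9.5.
y ranges over [-7, 6], height 13.
Area = 9.5 × 13 = 123.5.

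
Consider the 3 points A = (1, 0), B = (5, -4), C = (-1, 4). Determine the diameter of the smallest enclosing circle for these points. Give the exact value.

10

Side lengths²: AB² = 32, AC² = 20, BC² = 100.
Since BC² = 100 ≥ 32 + 20 = 52, the angle opposite BC is not acute, so the smallest enclosing circle has BC as diameter.
Centre = midpoint of BC = (2, 0), r² = 100/4 = 25.
Diameter = 2r = 2√25 = 10.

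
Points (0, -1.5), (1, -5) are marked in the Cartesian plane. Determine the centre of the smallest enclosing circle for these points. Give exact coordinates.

(0.5, -3.25)

The smallest circle enclosing two points has them as diameter endpoints.
Centre = midpoint = (0.5, -3.25); r² = |(0, -1.5)−(1, -5)|²/4 = 13.25/4 = 3.3125.
Centre = (0.5, -3.25).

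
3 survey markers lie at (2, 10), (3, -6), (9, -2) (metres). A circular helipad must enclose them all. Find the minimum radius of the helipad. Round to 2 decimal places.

Call the three points A, B, C in the order given.
Side lengths²: AB² = 257, AC² = 193, BC² = 52.
Since AB² = 257 ≥ 193 + 52 = 245, the angle opposite AB is not acute, so the smallest enclosing circle has AB as diameter.
Centre = midpoint of AB = (2.5, 2), r² = 257/4 = 64.25.
r = √(64.25) ≈ 8.02.

8.02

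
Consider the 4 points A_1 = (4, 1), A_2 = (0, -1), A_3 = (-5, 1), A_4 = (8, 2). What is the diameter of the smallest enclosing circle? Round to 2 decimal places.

13.04

The farthest pair is A_3–A_4 with squared distance 170. The circle on this segment as diameter has centre (1.5, 1.5) and r² = 170/4 = 42.5.
Check A_1: distance² to centre = 6.5 ≤ 42.5, so it lies inside.
All remaining points lie in this disk, and no smaller disk contains both endpoints, so this is the minimum enclosing circle.
Diameter = 2r = 2√(42.5) ≈ 13.04.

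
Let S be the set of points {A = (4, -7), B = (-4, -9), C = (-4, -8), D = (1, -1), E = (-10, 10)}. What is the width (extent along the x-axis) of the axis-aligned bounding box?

max x = 4, min x = -10, so width = 14.

14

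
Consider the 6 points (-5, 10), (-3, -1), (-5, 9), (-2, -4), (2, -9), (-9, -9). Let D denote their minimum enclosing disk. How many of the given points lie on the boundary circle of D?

3

By Welzl's lemma the MEC is supported by two points (diametrically opposite) or three points (on a circumcircle).
The minimum enclosing circle is determined by three boundary points: (-5, 10), (2, -9), (-9, -9).
Their circumcentre is (-3.5, -9/38) with r² = 77285/722.
The farthest remaining point (-5, 9) is at distance² 63225/722 ≤ 77285/722.
The points at distance exactly r from the centre are (-5, 10), (2, -9), (-9, -9) — 3 points.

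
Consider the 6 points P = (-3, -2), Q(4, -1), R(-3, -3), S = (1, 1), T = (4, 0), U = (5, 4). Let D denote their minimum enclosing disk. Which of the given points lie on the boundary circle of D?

R, U

A smallest enclosing disk is always determined by at most three of the input points on its boundary.
The farthest pair is R–U with squared distance 113. The circle on this segment as diameter has centre (1, 0.5) and r² = 113/4 = 28.25.
Check P: distance² to centre = 22.25 ≤ 28.25, so it lies inside.
All remaining points lie in this disk, and no smaller disk contains both endpoints, so this is the minimum enclosing circle.
The points at distance exactly r from the centre are R, U — 2 points.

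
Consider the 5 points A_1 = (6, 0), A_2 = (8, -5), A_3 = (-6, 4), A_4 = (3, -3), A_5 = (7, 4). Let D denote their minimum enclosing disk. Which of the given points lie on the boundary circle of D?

A smallest enclosing disk is always determined by at most three of the input points on its boundary.
The farthest pair is A_2–A_3 with squared distance 277. The circle on this segment as diameter has centre (1, -0.5) and r² = 277/4 = 69.25.
Check A_1: distance² to centre = 25.25 ≤ 69.25, so it lies inside.
All remaining points lie in this disk, and no smaller disk contains both endpoints, so this is the minimum enclosing circle.
The points at distance exactly r from the centre are A_2, A_3 — 2 points.

A_2, A_3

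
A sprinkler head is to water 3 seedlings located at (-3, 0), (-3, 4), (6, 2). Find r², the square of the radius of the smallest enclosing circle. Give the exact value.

7225/324

Call the three points A, B, C in the order given.
Side lengths²: AB² = 16, AC² = 85, BC² = 85.
Since BC² = 85 < 85 + 16 = 101, the triangle is acute, so the smallest enclosing circle is the circumcircle.
Circumcentre = (23/18, 2), r² = 7225/324.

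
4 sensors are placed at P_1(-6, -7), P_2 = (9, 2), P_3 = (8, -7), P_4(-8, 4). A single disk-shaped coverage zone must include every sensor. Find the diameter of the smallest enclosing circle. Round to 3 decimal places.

19.416

By Welzl's lemma the MEC is supported by two points (diametrically opposite) or three points (on a circumcircle).
The farthest pair is P_3–P_4 with squared distance 377. The circle on this segment as diameter has centre (0, -1.5) and r² = 377/4 = 94.25.
Check P_1: distance² to centre = 66.25 ≤ 94.25, so it lies inside.
All remaining points lie in this disk, and no smaller disk contains both endpoints, so this is the minimum enclosing circle.
Diameter = 2r = 2√(94.25) ≈ 19.416.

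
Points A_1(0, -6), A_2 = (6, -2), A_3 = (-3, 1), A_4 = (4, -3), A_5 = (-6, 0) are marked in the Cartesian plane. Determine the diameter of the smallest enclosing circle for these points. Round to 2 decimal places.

A smallest enclosing disk is always determined by at most three of the input points on its boundary.
The farthest pair is A_2–A_5 with squared distance 148. The circle on this segment as diameter has centre (0, -1) and r² = 148/4 = 37.
Check A_1: distance² to centre = 25 ≤ 37, so it lies inside.
All remaining points lie in this disk, and no smaller disk contains both endpoints, so this is the minimum enclosing circle.
Diameter = 2r = 2√37 ≈ 12.17.

12.17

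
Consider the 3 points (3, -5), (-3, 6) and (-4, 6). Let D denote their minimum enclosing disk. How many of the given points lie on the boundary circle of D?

Call the three points A, B, C in the order given.
Side lengths²: AB² = 157, AC² = 170, BC² = 1.
Since AC² = 170 ≥ 157 + 1 = 158, the angle opposite AC is not acute, so the smallest enclosing circle has AC as diameter.
Centre = midpoint of AC = (-0.5, 0.5), r² = 170/4 = 42.5.
The points at distance exactly r from the centre are (3, -5), (-4, 6) — 2 points.

2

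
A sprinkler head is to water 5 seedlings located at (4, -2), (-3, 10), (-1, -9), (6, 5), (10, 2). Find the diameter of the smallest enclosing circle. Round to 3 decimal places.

The minimum enclosing circle is determined by three boundary points: (-3, 10), (-1, -9), (10, 2).
Their circumcentre is (11/42, 31/42) with r² = 85045/882.
The farthest remaining point (6, 5) is at distance² 45061/882 ≤ 85045/882.
Diameter = 2r = 2√(85045/882) ≈ 19.639.

19.639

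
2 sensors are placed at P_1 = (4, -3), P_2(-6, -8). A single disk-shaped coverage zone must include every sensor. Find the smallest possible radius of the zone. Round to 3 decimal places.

5.590

The smallest circle enclosing two points has them as diameter endpoints.
Centre = midpoint = (-1, -5.5); r² = |P_1P_2|²/4 = 125/4 = 31.25.
r = √(31.25) ≈ 5.590.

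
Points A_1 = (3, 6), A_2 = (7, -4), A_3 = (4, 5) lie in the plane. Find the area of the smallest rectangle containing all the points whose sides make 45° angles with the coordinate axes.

42

In coordinates u = x + y, v = x − y the rectangle is axis-aligned; the map (x,y)→(u,v) scales areas by 2.
u-values: 9, 3, 9; range = 9 − 3 = 6.
v-values: -3, 11, -1; range = 11 − (-3) = 14.
Area = (6 × 14) / 2 = 42.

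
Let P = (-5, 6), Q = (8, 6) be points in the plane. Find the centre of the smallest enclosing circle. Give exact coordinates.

The smallest circle enclosing two points has them as diameter endpoints.
Centre = midpoint = (1.5, 6); r² = |PQ|²/4 = 169/4 = 42.25.
Centre = (1.5, 6).

(1.5, 6)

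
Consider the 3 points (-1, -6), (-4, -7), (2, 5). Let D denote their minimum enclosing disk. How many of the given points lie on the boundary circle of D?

Call the three points A, B, C in the order given.
Side lengths²: AB² = 10, AC² = 130, BC² = 180.
Since BC² = 180 ≥ 130 + 10 = 140, the angle opposite BC is not acute, so the smallest enclosing circle has BC as diameter.
Centre = midpoint of BC = (-1, -1), r² = 180/4 = 45.
The points at distance exactly r from the centre are (-4, -7), (2, 5) — 2 points.

2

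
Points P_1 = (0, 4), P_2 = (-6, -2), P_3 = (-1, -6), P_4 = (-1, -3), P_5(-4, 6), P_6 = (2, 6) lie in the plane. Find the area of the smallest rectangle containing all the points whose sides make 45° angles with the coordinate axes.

120

In coordinates u = x + y, v = x − y the rectangle is axis-aligned; the map (x,y)→(u,v) scales areas by 2.
u-values: 4, -8, -7, -4, 2, 8; range = 8 − (-8) = 16.
v-values: -4, -4, 5, 2, -10, -4; range = 5 − (-10) = 15.
Area = (16 × 15) / 2 = 120.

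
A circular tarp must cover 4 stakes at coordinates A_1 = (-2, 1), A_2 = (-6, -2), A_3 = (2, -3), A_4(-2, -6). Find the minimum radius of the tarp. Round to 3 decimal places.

4.031

The minimum enclosing circle of a finite set is fixed by two of the points (as a diameter) or three (as a circumcircle).
The farthest pair is A_2–A_3 with squared distance 65. The circle on this segment as diameter has centre (-2, -2.5) and r² = 65/4 = 16.25.
Check A_1: distance² to centre = 12.25 ≤ 16.25, so it lies inside.
All remaining points lie in this disk, and no smaller disk contains both endpoints, so this is the minimum enclosing circle.
r = √(16.25) ≈ 4.031.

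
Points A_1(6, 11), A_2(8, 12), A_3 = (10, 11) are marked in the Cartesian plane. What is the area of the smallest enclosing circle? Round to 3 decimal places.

Side lengths²: A_1A_2² = 5, A_1A_3² = 16, A_2A_3² = 5.
Since A_1A_3² = 16 ≥ 5 + 5 = 10, the angle opposite A_1A_3 is not acute, so the smallest enclosing circle has A_1A_3 as diameter.
Centre = midpoint of A_1A_3 = (8, 11), r² = 16/4 = 4.
Area = π·r² = π·4 ≈ 12.566.

12.566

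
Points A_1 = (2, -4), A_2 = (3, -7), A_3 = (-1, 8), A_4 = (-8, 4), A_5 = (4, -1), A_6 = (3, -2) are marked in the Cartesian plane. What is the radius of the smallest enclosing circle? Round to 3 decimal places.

A smallest enclosing disk is always determined by at most three of the input points on its boundary.
The minimum enclosing circle is determined by three boundary points: A_2, A_3, A_4.
Their circumcentre is (-23/22, -1/22) with r² = 15665/242.
The farthest remaining point A_5 is at distance² 6381/242 ≤ 15665/242.
r = √(15665/242) ≈ 8.046.

8.046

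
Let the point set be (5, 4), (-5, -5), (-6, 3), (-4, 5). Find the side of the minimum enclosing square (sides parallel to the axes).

The bounding box has width 11 and height 10.
An axis-aligned square enclosing the set must have side ≥ max(width, height).
So the minimum side is max(11, 10) = 11.

11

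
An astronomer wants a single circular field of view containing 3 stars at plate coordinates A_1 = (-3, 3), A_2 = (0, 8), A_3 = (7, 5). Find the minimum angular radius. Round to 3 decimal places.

5.099

Side lengths²: A_1A_2² = 34, A_1A_3² = 104, A_2A_3² = 58.
Since A_1A_3² = 104 ≥ 58 + 34 = 92, the angle opposite A_1A_3 is not acute, so the smallest enclosing circle has A_1A_3 as diameter.
Centre = midpoint of A_1A_3 = (2, 4), r² = 104/4 = 26.
r = √26 ≈ 5.099.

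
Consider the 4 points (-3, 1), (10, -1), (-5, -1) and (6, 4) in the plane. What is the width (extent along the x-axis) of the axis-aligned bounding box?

15

max x = 10, min x = -5, so width = 15.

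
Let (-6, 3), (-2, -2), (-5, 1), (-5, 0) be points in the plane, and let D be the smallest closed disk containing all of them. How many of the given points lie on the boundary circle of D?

2

By Welzl's lemma the MEC is supported by two points (diametrically opposite) or three points (on a circumcircle).
The farthest pair is (-6, 3)–(-2, -2) with squared distance 41. The circle on this segment as diameter has centre (-4, 0.5) and r² = 41/4 = 10.25.
Check (-5, 1): distance² to centre = 1.25 ≤ 10.25, so it lies inside.
All remaining points lie in this disk, and no smaller disk contains both endpoints, so this is the minimum enclosing circle.
The points at distance exactly r from the centre are (-6, 3), (-2, -2) — 2 points.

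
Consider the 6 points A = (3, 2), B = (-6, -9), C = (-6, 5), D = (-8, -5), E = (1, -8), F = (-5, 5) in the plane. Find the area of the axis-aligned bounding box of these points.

x ranges over [-8, 3], width 11.
y ranges over [-9, 5], height 14.
Area = 11 × 14 = 154.

154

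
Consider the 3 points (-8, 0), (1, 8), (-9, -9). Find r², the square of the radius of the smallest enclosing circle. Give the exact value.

Call the three points A, B, C in the order given.
Side lengths²: AB² = 145, AC² = 82, BC² = 389.
Since BC² = 389 ≥ 145 + 82 = 227, the angle opposite BC is not acute, so the smallest enclosing circle has BC as diameter.
Centre = midpoint of BC = (-4, -0.5), r² = 389/4 = 97.25.

97.25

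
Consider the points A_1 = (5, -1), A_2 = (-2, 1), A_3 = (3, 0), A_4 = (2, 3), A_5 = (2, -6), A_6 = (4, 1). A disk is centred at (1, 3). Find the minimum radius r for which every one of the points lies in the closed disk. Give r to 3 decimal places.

The required radius is the distance from (1, 3) to the farthest point.
Squared distances: 32, 13, 13, 1, 82, 13.
Maximum is 82, attained at A_5.
r = √82 ≈ 9.055.

9.055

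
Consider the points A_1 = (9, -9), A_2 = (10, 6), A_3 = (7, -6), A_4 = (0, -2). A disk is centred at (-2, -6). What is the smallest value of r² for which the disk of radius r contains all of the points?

The required radius is the distance from (-2, -6) to the farthest point.
Squared distances: 130, 288, 81, 20.
Maximum is 288, attained at A_2.

288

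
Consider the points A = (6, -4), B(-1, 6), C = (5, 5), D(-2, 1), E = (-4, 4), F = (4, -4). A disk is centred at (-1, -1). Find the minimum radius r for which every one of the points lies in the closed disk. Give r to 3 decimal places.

The required radius is the distance from (-1, -1) to the farthest point.
Squared distances: 58, 49, 72, 5, 34, 34.
Maximum is 72, attained at C.
r = √72 ≈ 8.485.

8.485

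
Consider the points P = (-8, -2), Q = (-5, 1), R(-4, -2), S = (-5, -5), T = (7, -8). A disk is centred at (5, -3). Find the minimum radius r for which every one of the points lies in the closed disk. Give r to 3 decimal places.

The required radius is the distance from (5, -3) to the farthest point.
Squared distances: 170, 116, 82, 104, 29.
Maximum is 170, attained at P.
r = √170 ≈ 13.038.

13.038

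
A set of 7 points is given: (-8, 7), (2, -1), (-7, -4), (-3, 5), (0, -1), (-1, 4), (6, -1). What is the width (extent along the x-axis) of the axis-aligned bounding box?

14

max x = 6, min x = -8, so width = 14.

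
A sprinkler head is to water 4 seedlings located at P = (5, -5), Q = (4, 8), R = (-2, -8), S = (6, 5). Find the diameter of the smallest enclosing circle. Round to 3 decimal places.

A smallest enclosing disk is always determined by at most three of the input points on its boundary.
The farthest pair is Q–R with squared distance 292. The circle on this segment as diameter has centre (1, 0) and r² = 292/4 = 73.
Check P: distance² to centre = 41 ≤ 73, so it lies inside.
All remaining points lie in this disk, and no smaller disk contains both endpoints, so this is the minimum enclosing circle.
Diameter = 2r = 2√73 ≈ 17.088.

17.088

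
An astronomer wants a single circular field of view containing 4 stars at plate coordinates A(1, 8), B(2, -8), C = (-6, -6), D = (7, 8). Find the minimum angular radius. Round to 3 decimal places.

A smallest enclosing disk is always determined by at most three of the input points on its boundary.
The farthest pair is C–D with squared distance 365. The circle on this segment as diameter has centre (0.5, 1) and r² = 365/4 = 91.25.
Check A: distance² to centre = 49.25 ≤ 91.25, so it lies inside.
All remaining points lie in this disk, and no smaller disk contains both endpoints, so this is the minimum enclosing circle.
r = √(91.25) ≈ 9.552.

9.552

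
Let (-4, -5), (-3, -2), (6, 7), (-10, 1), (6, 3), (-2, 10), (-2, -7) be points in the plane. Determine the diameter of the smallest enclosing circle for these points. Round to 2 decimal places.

By Welzl's lemma the MEC is supported by two points (diametrically opposite) or three points (on a circumcircle).
The minimum enclosing circle is determined by three boundary points: (6, 7), (-10, 1), (-2, -7).
Their circumcentre is (-13/11, 20/11) with r² = 9490/121.
The farthest remaining point (-2, 10) is at distance² 8181/121 ≤ 9490/121.
Diameter = 2r = 2√(9490/121) ≈ 17.71.

17.71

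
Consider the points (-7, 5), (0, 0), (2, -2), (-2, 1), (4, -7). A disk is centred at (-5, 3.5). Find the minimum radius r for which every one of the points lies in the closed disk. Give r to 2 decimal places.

13.83

The required radius is the distance from (-5, 3.5) to the farthest point.
Squared distances: 6.25, 37.25, 79.25, 15.25, 191.25.
Maximum is 191.25, attained at (4, -7).
r = √(191.25) ≈ 13.83.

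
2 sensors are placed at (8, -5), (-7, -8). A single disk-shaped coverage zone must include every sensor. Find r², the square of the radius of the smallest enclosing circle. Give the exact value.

The smallest circle enclosing two points has them as diameter endpoints.
Centre = midpoint = (0.5, -6.5); r² = |(8, -5)−(-7, -8)|²/4 = 234/4 = 58.5.

58.5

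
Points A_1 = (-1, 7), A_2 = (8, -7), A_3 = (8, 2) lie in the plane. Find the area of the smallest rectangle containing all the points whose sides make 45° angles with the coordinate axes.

In coordinates u = x + y, v = x − y the rectangle is axis-aligned; the map (x,y)→(u,v) scales areas by 2.
u-values: 6, 1, 10; range = 10 − 1 = 9.
v-values: -8, 15, 6; range = 15 − (-8) = 23.
Area = (9 × 23) / 2 = 103.5.

103.5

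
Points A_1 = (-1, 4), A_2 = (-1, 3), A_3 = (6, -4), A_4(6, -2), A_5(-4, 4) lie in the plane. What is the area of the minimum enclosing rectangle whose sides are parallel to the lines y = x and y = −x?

In coordinates u = x + y, v = x − y the rectangle is axis-aligned; the map (x,y)→(u,v) scales areas by 2.
u-values: 3, 2, 2, 4, 0; range = 4 − 0 = 4.
v-values: -5, -4, 10, 8, -8; range = 10 − (-8) = 18.
Area = (4 × 18) / 2 = 36.

36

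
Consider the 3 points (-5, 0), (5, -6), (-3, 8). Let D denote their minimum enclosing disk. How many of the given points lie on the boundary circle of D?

Call the three points A, B, C in the order given.
Side lengths²: AB² = 136, AC² = 68, BC² = 260.
Since BC² = 260 ≥ 136 + 68 = 204, the angle opposite BC is not acute, so the smallest enclosing circle has BC as diameter.
Centre = midpoint of BC = (1, 1), r² = 260/4 = 65.
The points at distance exactly r from the centre are (5, -6), (-3, 8) — 2 points.

2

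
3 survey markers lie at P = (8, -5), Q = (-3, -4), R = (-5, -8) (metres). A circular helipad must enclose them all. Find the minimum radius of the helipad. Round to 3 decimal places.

Side lengths²: PQ² = 122, PR² = 178, QR² = 20.
Since PR² = 178 ≥ 122 + 20 = 142, the angle opposite PR is not acute, so the smallest enclosing circle has PR as diameter.
Centre = midpoint of PR = (1.5, -6.5), r² = 178/4 = 44.5.
r = √(44.5) ≈ 6.671.

6.671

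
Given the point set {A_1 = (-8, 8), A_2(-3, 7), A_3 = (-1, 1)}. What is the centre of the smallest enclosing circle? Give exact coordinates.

(-4.5, 4.5)

Side lengths²: A_1A_2² = 26, A_1A_3² = 98, A_2A_3² = 40.
Since A_1A_3² = 98 ≥ 40 + 26 = 66, the angle opposite A_1A_3 is not acute, so the smallest enclosing circle has A_1A_3 as diameter.
Centre = midpoint of A_1A_3 = (-4.5, 4.5), r² = 98/4 = 24.5.
Centre = (-4.5, 4.5).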